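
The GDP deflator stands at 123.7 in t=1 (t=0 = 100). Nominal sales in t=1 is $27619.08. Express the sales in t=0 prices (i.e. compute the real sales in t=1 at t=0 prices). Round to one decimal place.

22327.5

Real = Nominal ÷ (Index/100) = 27619.08 ÷ (123.7/100)
     = 27619.08 ÷ 1.237 = 22327.4697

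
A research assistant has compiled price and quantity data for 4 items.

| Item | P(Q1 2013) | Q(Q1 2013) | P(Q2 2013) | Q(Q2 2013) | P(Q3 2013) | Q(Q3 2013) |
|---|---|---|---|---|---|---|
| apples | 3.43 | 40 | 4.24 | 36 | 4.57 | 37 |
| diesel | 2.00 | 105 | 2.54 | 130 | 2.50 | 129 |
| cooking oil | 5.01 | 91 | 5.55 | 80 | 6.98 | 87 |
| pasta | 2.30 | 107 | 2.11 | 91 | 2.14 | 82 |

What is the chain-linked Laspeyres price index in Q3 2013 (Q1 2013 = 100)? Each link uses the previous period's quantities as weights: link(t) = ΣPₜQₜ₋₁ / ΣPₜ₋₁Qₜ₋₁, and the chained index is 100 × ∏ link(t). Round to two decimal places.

Link Q1 2013→Q2 2013:
ΣP(Q2 2013)Q(Q1 2013) = 4.24×40 + 2.54×105 + 5.55×91 + 2.11×107 = 169.6 + 266.7 + 505.05 + 225.77 = 1167.12
ΣP(Q1 2013)Q(Q1 2013) = 3.43×40 + 2.00×105 + 5.01×91 + 2.30×107 = 137.2 + 210 + 455.91 + 246.1 = 1049.21
link = 1167.12/1049.21 = 1.112380
Link Q2 2013→Q3 2013:
ΣP(Q3 2013)Q(Q2 2013) = 4.57×36 + 2.50×130 + 6.98×80 + 2.14×91 = 164.52 + 325 + 558.4 + 194.74 = 1242.66
ΣP(Q2 2013)Q(Q2 2013) = 4.24×36 + 2.54×130 + 5.55×80 + 2.11×91 = 152.64 + 330.2 + 444 + 192.01 = 1118.85
link = 1242.66/1118.85 = 1.110658
Chained index = 100 × 1.112380 × 1.110658 = 123.5474

123.55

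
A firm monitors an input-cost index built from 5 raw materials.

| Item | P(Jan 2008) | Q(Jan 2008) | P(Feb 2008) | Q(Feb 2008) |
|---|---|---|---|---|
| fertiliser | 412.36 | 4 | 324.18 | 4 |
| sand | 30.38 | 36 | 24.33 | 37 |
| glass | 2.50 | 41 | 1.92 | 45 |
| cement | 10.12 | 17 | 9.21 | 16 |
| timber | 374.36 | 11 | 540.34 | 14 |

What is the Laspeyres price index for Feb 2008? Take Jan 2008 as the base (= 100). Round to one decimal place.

Laspeyres price index uses base-period quantities as weights.
ΣP(Feb 2008)·Q(Jan 2008) = 324.18×4 + 24.33×36 + 1.92×41 + 9.21×17 + 540.34×11 = 1296.72 + 875.88 + 78.72 + 156.57 + 5943.74 = 8351.63
ΣP(Jan 2008)·Q(Jan 2008) = 412.36×4 + 30.38×36 + 2.50×41 + 10.12×17 + 374.36×11 = 1649.44 + 1093.68 + 102.5 + 172.04 + 4117.96 = 7135.62
Index = 8351.63 / 7135.62 × 100 = 117.0414

117.0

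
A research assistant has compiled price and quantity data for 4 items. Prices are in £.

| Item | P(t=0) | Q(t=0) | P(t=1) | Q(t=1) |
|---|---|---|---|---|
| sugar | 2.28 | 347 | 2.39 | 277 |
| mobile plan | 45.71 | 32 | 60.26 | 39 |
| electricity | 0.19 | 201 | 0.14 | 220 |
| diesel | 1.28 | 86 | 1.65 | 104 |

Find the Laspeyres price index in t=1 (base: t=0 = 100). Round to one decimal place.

Laspeyres price index uses base-period quantities as weights.
ΣP(t=1)·Q(t=0) = 2.39×347 + 60.26×32 + 0.14×201 + 1.65×86 = 829.33 + 1928.32 + 28.14 + 141.9 = 2927.69
ΣP(t=0)·Q(t=0) = 2.28×347 + 45.71×32 + 0.19×201 + 1.28×86 = 791.16 + 1462.72 + 38.19 + 110.08 = 2402.15
Index = 2927.69 / 2402.15 × 100 = 121.8779

121.9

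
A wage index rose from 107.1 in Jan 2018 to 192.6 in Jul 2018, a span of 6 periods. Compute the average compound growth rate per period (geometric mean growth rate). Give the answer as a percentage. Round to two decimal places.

10.28%

Growth factor = (192.6/107.1)^(1/6) = (1.798319)^(1/6) = 1.102752
Growth rate = 1.102752 − 1 = 0.102752 = 10.2752%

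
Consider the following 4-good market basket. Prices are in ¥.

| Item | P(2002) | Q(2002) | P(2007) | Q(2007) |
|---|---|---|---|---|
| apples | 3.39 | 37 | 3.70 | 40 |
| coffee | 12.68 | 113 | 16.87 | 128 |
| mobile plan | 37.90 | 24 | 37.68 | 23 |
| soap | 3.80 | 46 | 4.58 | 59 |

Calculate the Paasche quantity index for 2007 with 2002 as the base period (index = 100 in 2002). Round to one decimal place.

109.1

Paasche quantity index uses current-period prices as weights.
ΣP(2007)·Q(2007) = 3.70×40 + 16.87×128 + 37.68×23 + 4.58×59 = 148 + 2159.36 + 866.64 + 270.22 = 3444.22
ΣP(2007)·Q(2002) = 3.70×37 + 16.87×113 + 37.68×24 + 4.58×46 = 136.9 + 1906.31 + 904.32 + 210.68 = 3158.21
Index = 3444.22 / 3158.21 × 100 = 109.0561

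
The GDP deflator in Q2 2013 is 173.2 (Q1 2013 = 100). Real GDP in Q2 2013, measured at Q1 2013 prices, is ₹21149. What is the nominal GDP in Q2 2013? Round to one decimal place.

36630.1

Nominal = Real × (Index/100) = 21149 × (173.2/100)
        = 21149 × 1.732 = 36630.0680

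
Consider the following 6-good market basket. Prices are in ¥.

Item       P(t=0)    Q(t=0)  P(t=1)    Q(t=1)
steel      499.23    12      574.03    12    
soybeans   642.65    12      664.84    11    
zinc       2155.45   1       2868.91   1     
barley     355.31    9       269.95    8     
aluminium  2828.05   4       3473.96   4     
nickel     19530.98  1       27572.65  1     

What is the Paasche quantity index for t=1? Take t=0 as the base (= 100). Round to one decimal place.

98.5

Paasche quantity index uses current-period prices as weights.
ΣP(t=1)·Q(t=1) = 574.03×12 + 664.84×11 + 2868.91×1 + 269.95×8 + 3473.96×4 + 27572.65×1 = 6888.36 + 7313.24 + 2868.91 + 2159.6 + 13895.84 + 27572.65 = 60698.6
ΣP(t=1)·Q(t=0) = 574.03×12 + 664.84×12 + 2868.91×1 + 269.95×9 + 3473.96×4 + 27572.65×1 = 6888.36 + 7978.08 + 2868.91 + 2429.55 + 13895.84 + 27572.65 = 61633.39
Index = 60698.6 / 61633.39 × 100 = 98.4833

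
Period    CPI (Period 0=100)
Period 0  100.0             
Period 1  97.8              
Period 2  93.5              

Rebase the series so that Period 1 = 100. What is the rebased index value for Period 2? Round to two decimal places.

95.60

Rebased(Period 2) = 93.5 / 97.8 × 100 = 95.6033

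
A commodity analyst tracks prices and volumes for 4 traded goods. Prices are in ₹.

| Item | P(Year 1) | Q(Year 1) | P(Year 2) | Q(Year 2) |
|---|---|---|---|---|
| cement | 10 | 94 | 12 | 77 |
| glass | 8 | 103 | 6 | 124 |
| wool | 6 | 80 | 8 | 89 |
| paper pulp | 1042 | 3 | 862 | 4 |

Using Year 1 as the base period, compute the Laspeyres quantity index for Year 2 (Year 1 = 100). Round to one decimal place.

120.4

Laspeyres quantity index uses base-period prices as weights.
ΣP(Year 1)·Q(Year 2) = 10×77 + 8×124 + 6×89 + 1042×4 = 770 + 992 + 534 + 4168 = 6464
ΣP(Year 1)·Q(Year 1) = 10×94 + 8×103 + 6×80 + 1042×3 = 940 + 824 + 480 + 3126 = 5370
Index = 6464 / 5370 × 100 = 120.3724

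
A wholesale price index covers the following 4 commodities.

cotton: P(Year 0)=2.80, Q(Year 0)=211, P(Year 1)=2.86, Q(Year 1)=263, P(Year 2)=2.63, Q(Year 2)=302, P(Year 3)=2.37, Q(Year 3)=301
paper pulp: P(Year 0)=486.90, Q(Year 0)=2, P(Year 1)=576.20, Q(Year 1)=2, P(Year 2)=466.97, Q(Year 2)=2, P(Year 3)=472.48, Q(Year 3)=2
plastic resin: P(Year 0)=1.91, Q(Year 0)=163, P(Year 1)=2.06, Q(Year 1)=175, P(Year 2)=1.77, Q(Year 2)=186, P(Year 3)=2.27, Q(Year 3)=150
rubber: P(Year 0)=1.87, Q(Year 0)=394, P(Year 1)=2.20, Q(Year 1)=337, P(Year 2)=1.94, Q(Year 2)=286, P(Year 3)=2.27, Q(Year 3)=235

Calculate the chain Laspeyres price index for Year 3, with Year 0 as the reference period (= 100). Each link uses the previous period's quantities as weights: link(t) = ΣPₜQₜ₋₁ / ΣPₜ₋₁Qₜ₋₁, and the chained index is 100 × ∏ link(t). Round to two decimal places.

Link Year 0→Year 1:
ΣP(Year 1)Q(Year 0) = 2.86×211 + 576.20×2 + 2.06×163 + 2.20×394 = 603.46 + 1152.4 + 335.78 + 866.8 = 2958.44
ΣP(Year 0)Q(Year 0) = 2.80×211 + 486.90×2 + 1.91×163 + 1.87×394 = 590.8 + 973.8 + 311.33 + 736.78 = 2612.71
link = 2958.44/2612.71 = 1.132326
Link Year 1→Year 2:
ΣP(Year 2)Q(Year 1) = 2.63×263 + 466.97×2 + 1.77×175 + 1.94×337 = 691.69 + 933.94 + 309.75 + 653.78 = 2589.16
ΣP(Year 1)Q(Year 1) = 2.86×263 + 576.20×2 + 2.06×175 + 2.20×337 = 752.18 + 1152.4 + 360.5 + 741.4 = 3006.48
link = 2589.16/3006.48 = 0.861193
Link Year 2→Year 3:
ΣP(Year 3)Q(Year 2) = 2.37×302 + 472.48×2 + 2.27×186 + 2.27×286 = 715.74 + 944.96 + 422.22 + 649.22 = 2732.14
ΣP(Year 2)Q(Year 2) = 2.63×302 + 466.97×2 + 1.77×186 + 1.94×286 = 794.26 + 933.94 + 329.22 + 554.84 = 2612.26
link = 2732.14/2612.26 = 1.045891
Chained index = 100 × 1.132326 × 0.861193 × 1.045891 = 101.9903

101.99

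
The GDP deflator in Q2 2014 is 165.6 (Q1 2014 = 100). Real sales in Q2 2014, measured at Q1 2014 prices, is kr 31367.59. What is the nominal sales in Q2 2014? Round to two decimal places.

Nominal = Real × (Index/100) = 31367.59 × (165.6/100)
        = 31367.59 × 1.656 = 51944.7290

51944.73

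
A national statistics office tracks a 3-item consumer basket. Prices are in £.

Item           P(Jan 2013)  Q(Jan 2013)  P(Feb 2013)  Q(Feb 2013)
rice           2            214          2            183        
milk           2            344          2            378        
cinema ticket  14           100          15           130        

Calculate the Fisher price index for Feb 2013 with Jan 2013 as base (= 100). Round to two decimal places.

104.20

Laspeyres component (base-period weights):
ΣP(Feb 2013)Q(Jan 2013) = 2×214 + 2×344 + 15×100 = 428 + 688 + 1500 = 2616
ΣP(Jan 2013)Q(Jan 2013) = 2×214 + 2×344 + 14×100 = 428 + 688 + 1400 = 2516
L = 2616 / 2516 × 100 = 103.9746
Paasche component (current-period weights):
ΣP(Feb 2013)Q(Feb 2013) = 2×183 + 2×378 + 15×130 = 366 + 756 + 1950 = 3072
ΣP(Jan 2013)Q(Feb 2013) = 2×183 + 2×378 + 14×130 = 366 + 756 + 1820 = 2942
P = 3072 / 2942 × 100 = 104.4188
Fisher = √(L × P) = √(103.9746 × 104.4188) = 104.1964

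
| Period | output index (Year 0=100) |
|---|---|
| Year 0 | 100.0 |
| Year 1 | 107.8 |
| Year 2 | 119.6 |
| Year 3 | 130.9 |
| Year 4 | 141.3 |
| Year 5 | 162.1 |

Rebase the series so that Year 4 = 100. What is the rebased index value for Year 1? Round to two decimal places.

Rebased(Year 1) = 107.8 / 141.3 × 100 = 76.2916

76.29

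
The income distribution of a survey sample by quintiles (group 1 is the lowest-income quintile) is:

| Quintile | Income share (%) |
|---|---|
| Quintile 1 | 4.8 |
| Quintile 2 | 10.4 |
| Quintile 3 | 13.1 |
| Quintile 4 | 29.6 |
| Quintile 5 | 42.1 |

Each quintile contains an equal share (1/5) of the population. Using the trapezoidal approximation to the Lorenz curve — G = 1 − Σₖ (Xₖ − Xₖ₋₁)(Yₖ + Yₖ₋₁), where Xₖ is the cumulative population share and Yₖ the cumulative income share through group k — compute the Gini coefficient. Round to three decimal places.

0.375

Cumulative income shares Yₖ: 0.0480, 0.1520, 0.2830, 0.5790, 1.0000
Σ (Xₖ−Xₖ₋₁)(Yₖ+Yₖ₋₁) = (1/5)(0.0480+0.0000) + (1/5)(0.1520+0.0480) + (1/5)(0.2830+0.1520) + (1/5)(0.5790+0.2830) + (1/5)(1.0000+0.5790)
  = 0.0096 + 0.0400 + 0.0870 + 0.1724 + 0.3158 = 0.6248
G = 1 − 0.6248 = 0.3752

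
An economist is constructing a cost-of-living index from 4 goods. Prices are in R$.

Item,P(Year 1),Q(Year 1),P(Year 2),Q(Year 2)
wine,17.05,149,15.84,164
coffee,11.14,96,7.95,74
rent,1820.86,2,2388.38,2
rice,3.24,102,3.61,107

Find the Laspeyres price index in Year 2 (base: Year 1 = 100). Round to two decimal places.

109.05

Laspeyres price index uses base-period quantities as weights.
ΣP(Year 2)·Q(Year 1) = 15.84×149 + 7.95×96 + 2388.38×2 + 3.61×102 = 2360.16 + 763.2 + 4776.76 + 368.22 = 8268.34
ΣP(Year 1)·Q(Year 1) = 17.05×149 + 11.14×96 + 1820.86×2 + 3.24×102 = 2540.45 + 1069.44 + 3641.72 + 330.48 = 7582.09
Index = 8268.34 / 7582.09 × 100 = 109.0509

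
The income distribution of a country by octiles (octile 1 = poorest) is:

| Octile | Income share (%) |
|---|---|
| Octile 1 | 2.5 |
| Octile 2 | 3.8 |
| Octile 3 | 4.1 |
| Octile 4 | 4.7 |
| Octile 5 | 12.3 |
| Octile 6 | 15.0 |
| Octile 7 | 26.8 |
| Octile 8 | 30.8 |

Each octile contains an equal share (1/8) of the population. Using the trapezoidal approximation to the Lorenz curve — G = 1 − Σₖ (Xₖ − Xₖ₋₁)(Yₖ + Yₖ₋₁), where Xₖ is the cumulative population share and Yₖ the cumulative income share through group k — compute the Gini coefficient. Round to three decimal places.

0.442

Cumulative income shares Yₖ: 0.0250, 0.0630, 0.1040, 0.1510, 0.2740, 0.4240, 0.6920, 1.0000
Σ (Xₖ−Xₖ₋₁)(Yₖ+Yₖ₋₁) = (1/8)(0.0250+0.0000) + (1/8)(0.0630+0.0250) + (1/8)(0.1040+0.0630) + (1/8)(0.1510+0.1040) + (1/8)(0.2740+0.1510) + (1/8)(0.4240+0.2740) + (1/8)(0.6920+0.4240) + (1/8)(1.0000+0.6920)
  = 0.0031 + 0.0110 + 0.0209 + 0.0319 + 0.0531 + 0.0873 + 0.1395 + 0.2115 = 0.5583
G = 1 − 0.5583 = 0.4417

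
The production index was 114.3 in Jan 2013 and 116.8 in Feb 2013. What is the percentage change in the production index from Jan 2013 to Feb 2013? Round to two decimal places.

2.19%

Change = (116.8 − 114.3) / 114.3 × 100
       = 2.5 / 114.3 × 100 = 2.1872%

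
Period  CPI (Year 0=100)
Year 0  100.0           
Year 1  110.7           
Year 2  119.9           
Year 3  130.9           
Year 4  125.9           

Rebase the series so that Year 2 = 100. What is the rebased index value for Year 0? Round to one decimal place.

83.4

Rebased(Year 0) = 100.0 / 119.9 × 100 = 83.4028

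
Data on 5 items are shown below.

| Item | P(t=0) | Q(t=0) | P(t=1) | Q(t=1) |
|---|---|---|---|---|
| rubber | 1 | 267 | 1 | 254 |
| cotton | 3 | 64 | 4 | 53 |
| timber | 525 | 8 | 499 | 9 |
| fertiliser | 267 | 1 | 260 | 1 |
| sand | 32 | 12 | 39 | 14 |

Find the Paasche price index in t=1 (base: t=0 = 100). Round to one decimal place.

Paasche price index uses current-period quantities as weights.
ΣP(t=1)·Q(t=1) = 1×254 + 4×53 + 499×9 + 260×1 + 39×14 = 254 + 212 + 4491 + 260 + 546 = 5763
ΣP(t=0)·Q(t=1) = 1×254 + 3×53 + 525×9 + 267×1 + 32×14 = 254 + 159 + 4725 + 267 + 448 = 5853
Index = 5763 / 5853 × 100 = 98.4623

98.5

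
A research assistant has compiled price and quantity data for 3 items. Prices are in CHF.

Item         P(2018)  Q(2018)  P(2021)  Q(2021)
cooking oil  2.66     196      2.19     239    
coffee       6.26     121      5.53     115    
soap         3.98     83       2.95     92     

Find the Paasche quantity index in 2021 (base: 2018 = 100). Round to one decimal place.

106.5

Paasche quantity index uses current-period prices as weights.
ΣP(2021)·Q(2021) = 2.19×239 + 5.53×115 + 2.95×92 = 523.41 + 635.95 + 271.4 = 1430.76
ΣP(2021)·Q(2018) = 2.19×196 + 5.53×121 + 2.95×83 = 429.24 + 669.13 + 244.85 = 1343.22
Index = 1430.76 / 1343.22 × 100 = 106.5172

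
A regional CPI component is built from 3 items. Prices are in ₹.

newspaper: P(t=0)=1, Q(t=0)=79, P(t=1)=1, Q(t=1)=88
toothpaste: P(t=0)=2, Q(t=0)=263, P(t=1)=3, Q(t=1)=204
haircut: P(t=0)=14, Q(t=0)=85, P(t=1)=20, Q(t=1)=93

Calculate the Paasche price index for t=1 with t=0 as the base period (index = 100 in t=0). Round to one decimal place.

Paasche price index uses current-period quantities as weights.
ΣP(t=1)·Q(t=1) = 1×88 + 3×204 + 20×93 = 88 + 612 + 1860 = 2560
ΣP(t=0)·Q(t=1) = 1×88 + 2×204 + 14×93 = 88 + 408 + 1302 = 1798
Index = 2560 / 1798 × 100 = 142.3804

142.4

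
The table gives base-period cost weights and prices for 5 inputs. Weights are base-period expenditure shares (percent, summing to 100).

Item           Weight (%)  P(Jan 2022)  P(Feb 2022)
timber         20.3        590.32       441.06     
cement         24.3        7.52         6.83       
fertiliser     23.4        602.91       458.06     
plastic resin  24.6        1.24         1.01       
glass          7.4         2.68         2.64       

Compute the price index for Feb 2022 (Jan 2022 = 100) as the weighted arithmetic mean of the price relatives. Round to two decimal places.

timber: 20.3 × (441.06/590.32) = 20.3 × 0.747154 = 15.1672
cement: 24.3 × (6.83/7.52) = 24.3 × 0.908245 = 22.0703
fertiliser: 23.4 × (458.06/602.91) = 23.4 × 0.759749 = 17.7781
plastic resin: 24.6 × (1.01/1.24) = 24.6 × 0.814516 = 20.0371
glass: 7.4 × (2.64/2.68) = 7.4 × 0.985075 = 7.2896
Index = Σ wᵢ·(p₁ᵢ/p₀ᵢ) = 15.1672 + 22.0703 + 17.7781 + 20.0371 + 7.2896 = 82.3423

82.34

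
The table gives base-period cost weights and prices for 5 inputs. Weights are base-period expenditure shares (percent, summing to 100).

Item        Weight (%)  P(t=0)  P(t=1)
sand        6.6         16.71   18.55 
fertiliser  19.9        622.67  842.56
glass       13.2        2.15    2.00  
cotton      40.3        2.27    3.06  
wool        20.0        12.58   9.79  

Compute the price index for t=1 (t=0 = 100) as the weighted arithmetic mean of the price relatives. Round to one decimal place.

116.4

sand: 6.6 × (18.55/16.71) = 6.6 × 1.110114 = 7.3268
fertiliser: 19.9 × (842.56/622.67) = 19.9 × 1.353141 = 26.9275
glass: 13.2 × (2.00/2.15) = 13.2 × 0.930233 = 12.2791
cotton: 40.3 × (3.06/2.27) = 40.3 × 1.348018 = 54.3251
wool: 20.0 × (9.79/12.58) = 20.0 × 0.778219 = 15.5644
Index = Σ wᵢ·(p₁ᵢ/p₀ᵢ) = 7.3268 + 26.9275 + 12.2791 + 54.3251 + 15.5644 = 116.4228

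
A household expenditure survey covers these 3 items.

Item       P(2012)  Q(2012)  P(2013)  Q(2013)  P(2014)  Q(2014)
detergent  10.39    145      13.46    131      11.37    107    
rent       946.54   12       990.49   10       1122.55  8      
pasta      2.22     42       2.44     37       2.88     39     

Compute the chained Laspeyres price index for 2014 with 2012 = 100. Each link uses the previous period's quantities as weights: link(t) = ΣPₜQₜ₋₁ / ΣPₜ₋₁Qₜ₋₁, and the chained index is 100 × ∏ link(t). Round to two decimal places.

Link 2012→2013:
ΣP(2013)Q(2012) = 13.46×145 + 990.49×12 + 2.44×42 = 1951.7 + 11885.88 + 102.48 = 13940.06
ΣP(2012)Q(2012) = 10.39×145 + 946.54×12 + 2.22×42 = 1506.55 + 11358.48 + 93.24 = 12958.27
link = 13940.06/12958.27 = 1.075766
Link 2013→2014:
ΣP(2014)Q(2013) = 11.37×131 + 1122.55×10 + 2.88×37 = 1489.47 + 11225.5 + 106.56 = 12821.53
ΣP(2013)Q(2013) = 13.46×131 + 990.49×10 + 2.44×37 = 1763.26 + 9904.9 + 90.28 = 11758.44
link = 12821.53/11758.44 = 1.090411
Chained index = 100 × 1.075766 × 1.090411 = 117.3026

117.30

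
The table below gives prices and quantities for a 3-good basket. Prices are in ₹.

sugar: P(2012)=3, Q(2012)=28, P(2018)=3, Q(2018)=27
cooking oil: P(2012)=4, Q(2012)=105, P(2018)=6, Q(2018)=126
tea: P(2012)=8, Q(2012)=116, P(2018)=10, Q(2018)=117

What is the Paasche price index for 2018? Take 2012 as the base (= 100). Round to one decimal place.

132.0

Paasche price index uses current-period quantities as weights.
ΣP(2018)·Q(2018) = 3×27 + 6×126 + 10×117 = 81 + 756 + 1170 = 2007
ΣP(2012)·Q(2018) = 3×27 + 4×126 + 8×117 = 81 + 504 + 936 = 1521
Index = 2007 / 1521 × 100 = 131.9527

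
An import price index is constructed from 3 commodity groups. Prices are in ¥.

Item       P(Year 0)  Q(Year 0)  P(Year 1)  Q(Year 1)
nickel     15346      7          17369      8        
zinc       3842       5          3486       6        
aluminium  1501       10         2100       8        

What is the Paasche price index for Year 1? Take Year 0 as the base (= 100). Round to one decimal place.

Paasche price index uses current-period quantities as weights.
ΣP(Year 1)·Q(Year 1) = 17369×8 + 3486×6 + 2100×8 = 138952 + 20916 + 16800 = 176668
ΣP(Year 0)·Q(Year 1) = 15346×8 + 3842×6 + 1501×8 = 122768 + 23052 + 12008 = 157828
Index = 176668 / 157828 × 100 = 111.9370

111.9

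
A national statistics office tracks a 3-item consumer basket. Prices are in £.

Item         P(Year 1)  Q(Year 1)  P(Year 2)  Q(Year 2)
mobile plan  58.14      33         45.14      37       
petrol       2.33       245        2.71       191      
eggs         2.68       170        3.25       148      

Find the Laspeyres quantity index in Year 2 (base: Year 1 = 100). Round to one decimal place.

101.6

Laspeyres quantity index uses base-period prices as weights.
ΣP(Year 1)·Q(Year 2) = 58.14×37 + 2.33×191 + 2.68×148 = 2151.18 + 445.03 + 396.64 = 2992.85
ΣP(Year 1)·Q(Year 1) = 58.14×33 + 2.33×245 + 2.68×170 = 1918.62 + 570.85 + 455.6 = 2945.07
Index = 2992.85 / 2945.07 × 100 = 101.6224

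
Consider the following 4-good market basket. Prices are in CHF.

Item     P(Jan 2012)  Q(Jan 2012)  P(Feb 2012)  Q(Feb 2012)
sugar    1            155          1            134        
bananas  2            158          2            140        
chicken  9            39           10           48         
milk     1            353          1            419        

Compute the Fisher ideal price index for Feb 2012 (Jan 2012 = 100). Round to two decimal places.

103.56

Laspeyres component (base-period weights):
ΣP(Feb 2012)Q(Jan 2012) = 1×155 + 2×158 + 10×39 + 1×353 = 155 + 316 + 390 + 353 = 1214
ΣP(Jan 2012)Q(Jan 2012) = 1×155 + 2×158 + 9×39 + 1×353 = 155 + 316 + 351 + 353 = 1175
L = 1214 / 1175 × 100 = 103.3191
Paasche component (current-period weights):
ΣP(Feb 2012)Q(Feb 2012) = 1×134 + 2×140 + 10×48 + 1×419 = 134 + 280 + 480 + 419 = 1313
ΣP(Jan 2012)Q(Feb 2012) = 1×134 + 2×140 + 9×48 + 1×419 = 134 + 280 + 432 + 419 = 1265
P = 1313 / 1265 × 100 = 103.7945
Fisher = √(L × P) = √(103.3191 × 103.7945) = 103.5565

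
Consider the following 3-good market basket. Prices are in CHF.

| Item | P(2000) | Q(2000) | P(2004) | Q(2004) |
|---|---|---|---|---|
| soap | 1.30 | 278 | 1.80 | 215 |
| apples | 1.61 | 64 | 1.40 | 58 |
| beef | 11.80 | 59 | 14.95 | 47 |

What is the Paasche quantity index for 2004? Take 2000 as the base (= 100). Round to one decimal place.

Paasche quantity index uses current-period prices as weights.
ΣP(2004)·Q(2004) = 1.80×215 + 1.40×58 + 14.95×47 = 387 + 81.2 + 702.65 = 1170.85
ΣP(2004)·Q(2000) = 1.80×278 + 1.40×64 + 14.95×59 = 500.4 + 89.6 + 882.05 = 1472.05
Index = 1170.85 / 1472.05 × 100 = 79.5387

79.5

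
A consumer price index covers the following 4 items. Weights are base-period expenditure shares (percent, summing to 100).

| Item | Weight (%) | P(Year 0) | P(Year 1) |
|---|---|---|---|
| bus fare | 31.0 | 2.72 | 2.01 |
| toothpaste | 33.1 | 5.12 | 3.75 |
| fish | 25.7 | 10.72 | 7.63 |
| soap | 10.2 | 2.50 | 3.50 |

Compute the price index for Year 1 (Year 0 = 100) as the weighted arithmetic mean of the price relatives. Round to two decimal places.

79.72

bus fare: 31.0 × (2.01/2.72) = 31.0 × 0.738971 = 22.9081
toothpaste: 33.1 × (3.75/5.12) = 33.1 × 0.732422 = 24.2432
fish: 25.7 × (7.63/10.72) = 25.7 × 0.711754 = 18.2921
soap: 10.2 × (3.50/2.50) = 10.2 × 1.400000 = 14.2800
Index = Σ wᵢ·(p₁ᵢ/p₀ᵢ) = 22.9081 + 24.2432 + 18.2921 + 14.2800 = 79.7233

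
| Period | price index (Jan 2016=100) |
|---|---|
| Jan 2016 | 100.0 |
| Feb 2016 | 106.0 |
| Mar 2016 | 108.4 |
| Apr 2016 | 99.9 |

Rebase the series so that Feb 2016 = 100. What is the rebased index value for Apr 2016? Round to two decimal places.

94.25

Rebased(Apr 2016) = 99.9 / 106.0 × 100 = 94.2453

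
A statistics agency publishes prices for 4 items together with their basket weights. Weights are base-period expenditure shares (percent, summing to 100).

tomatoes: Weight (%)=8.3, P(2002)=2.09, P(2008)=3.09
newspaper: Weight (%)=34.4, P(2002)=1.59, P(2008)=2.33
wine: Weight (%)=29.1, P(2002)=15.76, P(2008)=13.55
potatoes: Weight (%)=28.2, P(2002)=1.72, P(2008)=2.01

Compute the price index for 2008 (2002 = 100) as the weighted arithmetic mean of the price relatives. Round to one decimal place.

120.7

tomatoes: 8.3 × (3.09/2.09) = 8.3 × 1.478469 = 12.2713
newspaper: 34.4 × (2.33/1.59) = 34.4 × 1.465409 = 50.4101
wine: 29.1 × (13.55/15.76) = 29.1 × 0.859772 = 25.0194
potatoes: 28.2 × (2.01/1.72) = 28.2 × 1.168605 = 32.9547
Index = Σ wᵢ·(p₁ᵢ/p₀ᵢ) = 12.2713 + 50.4101 + 25.0194 + 32.9547 = 120.6554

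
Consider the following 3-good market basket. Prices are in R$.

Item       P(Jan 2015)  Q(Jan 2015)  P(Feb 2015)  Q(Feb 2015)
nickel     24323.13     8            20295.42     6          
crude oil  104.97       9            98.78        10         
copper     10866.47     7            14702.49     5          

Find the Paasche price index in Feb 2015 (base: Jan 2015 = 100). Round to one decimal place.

97.5

Paasche price index uses current-period quantities as weights.
ΣP(Feb 2015)·Q(Feb 2015) = 20295.42×6 + 98.78×10 + 14702.49×5 = 121772.52 + 987.8 + 73512.45 = 196272.77
ΣP(Jan 2015)·Q(Feb 2015) = 24323.13×6 + 104.97×10 + 10866.47×5 = 145938.78 + 1049.7 + 54332.35 = 201320.83
Index = 196272.77 / 201320.83 × 100 = 97.4925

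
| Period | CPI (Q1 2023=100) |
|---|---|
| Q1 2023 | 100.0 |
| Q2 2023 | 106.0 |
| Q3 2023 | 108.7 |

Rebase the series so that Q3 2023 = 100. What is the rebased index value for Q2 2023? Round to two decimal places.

97.52

Rebased(Q2 2023) = 106.0 / 108.7 × 100 = 97.5161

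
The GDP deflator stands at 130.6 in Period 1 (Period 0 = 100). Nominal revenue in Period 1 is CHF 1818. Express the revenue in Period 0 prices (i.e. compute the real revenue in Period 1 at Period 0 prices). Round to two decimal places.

Real = Nominal ÷ (Index/100) = 1818 ÷ (130.6/100)
     = 1818 ÷ 1.306 = 1392.0368

1392.04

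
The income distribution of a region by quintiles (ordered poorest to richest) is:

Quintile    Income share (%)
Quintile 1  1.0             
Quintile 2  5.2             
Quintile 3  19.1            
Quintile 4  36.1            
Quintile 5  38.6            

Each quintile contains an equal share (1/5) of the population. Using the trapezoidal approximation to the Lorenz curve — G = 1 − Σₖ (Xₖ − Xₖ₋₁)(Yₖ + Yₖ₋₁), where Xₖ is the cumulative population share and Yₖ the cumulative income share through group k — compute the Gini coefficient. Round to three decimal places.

0.424

Cumulative income shares Yₖ: 0.0100, 0.0620, 0.2530, 0.6140, 1.0000
Σ (Xₖ−Xₖ₋₁)(Yₖ+Yₖ₋₁) = (1/5)(0.0100+0.0000) + (1/5)(0.0620+0.0100) + (1/5)(0.2530+0.0620) + (1/5)(0.6140+0.2530) + (1/5)(1.0000+0.6140)
  = 0.0020 + 0.0144 + 0.0630 + 0.1734 + 0.3228 = 0.5756
G = 1 − 0.5756 = 0.4244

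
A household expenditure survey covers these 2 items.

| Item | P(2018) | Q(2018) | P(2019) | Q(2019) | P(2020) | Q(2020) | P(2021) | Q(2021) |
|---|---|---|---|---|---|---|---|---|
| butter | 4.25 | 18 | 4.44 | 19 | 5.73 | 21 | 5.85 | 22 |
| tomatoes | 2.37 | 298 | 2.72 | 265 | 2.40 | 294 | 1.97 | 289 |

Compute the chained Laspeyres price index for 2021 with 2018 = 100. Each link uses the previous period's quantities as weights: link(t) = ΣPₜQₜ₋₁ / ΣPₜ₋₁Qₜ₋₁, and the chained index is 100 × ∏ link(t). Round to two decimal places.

Link 2018→2019:
ΣP(2019)Q(2018) = 4.44×18 + 2.72×298 = 79.92 + 810.56 = 890.48
ΣP(2018)Q(2018) = 4.25×18 + 2.37×298 = 76.5 + 706.26 = 782.76
link = 890.48/782.76 = 1.137616
Link 2019→2020:
ΣP(2020)Q(2019) = 5.73×19 + 2.40×265 = 108.87 + 636 = 744.87
ΣP(2019)Q(2019) = 4.44×19 + 2.72×265 = 84.36 + 720.8 = 805.16
link = 744.87/805.16 = 0.925120
Link 2020→2021:
ΣP(2021)Q(2020) = 5.85×21 + 1.97×294 = 122.85 + 579.18 = 702.03
ΣP(2020)Q(2020) = 5.73×21 + 2.40×294 = 120.33 + 705.6 = 825.93
link = 702.03/825.93 = 0.849987
Chained index = 100 × 1.137616 × 0.925120 × 0.849987 = 89.4553

89.46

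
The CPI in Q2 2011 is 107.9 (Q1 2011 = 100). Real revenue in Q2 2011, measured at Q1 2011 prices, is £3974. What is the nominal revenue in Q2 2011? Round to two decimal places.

4287.95

Nominal = Real × (Index/100) = 3974 × (107.9/100)
        = 3974 × 1.079 = 4287.9460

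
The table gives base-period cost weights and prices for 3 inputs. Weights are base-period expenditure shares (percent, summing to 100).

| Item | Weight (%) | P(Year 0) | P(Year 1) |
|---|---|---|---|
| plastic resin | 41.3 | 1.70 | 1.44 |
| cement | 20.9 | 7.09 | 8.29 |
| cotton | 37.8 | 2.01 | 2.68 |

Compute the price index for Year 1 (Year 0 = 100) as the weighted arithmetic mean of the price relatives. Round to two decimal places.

plastic resin: 41.3 × (1.44/1.70) = 41.3 × 0.847059 = 34.9835
cement: 20.9 × (8.29/7.09) = 20.9 × 1.169252 = 24.4374
cotton: 37.8 × (2.68/2.01) = 37.8 × 1.333333 = 50.4000
Index = Σ wᵢ·(p₁ᵢ/p₀ᵢ) = 34.9835 + 24.4374 + 50.4000 = 109.8209

109.82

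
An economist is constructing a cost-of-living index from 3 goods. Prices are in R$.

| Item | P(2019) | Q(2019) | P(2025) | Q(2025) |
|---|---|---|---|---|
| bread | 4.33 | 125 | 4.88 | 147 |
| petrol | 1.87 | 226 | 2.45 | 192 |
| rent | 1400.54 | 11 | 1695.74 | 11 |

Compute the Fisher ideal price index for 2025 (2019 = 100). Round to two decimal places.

121.01

Laspeyres component (base-period weights):
ΣP(2025)Q(2019) = 4.88×125 + 2.45×226 + 1695.74×11 = 610 + 553.7 + 18653.14 = 19816.84
ΣP(2019)Q(2019) = 4.33×125 + 1.87×226 + 1400.54×11 = 541.25 + 422.62 + 15405.94 = 16369.81
L = 19816.84 / 16369.81 × 100 = 121.0572
Paasche component (current-period weights):
ΣP(2025)Q(2025) = 4.88×147 + 2.45×192 + 1695.74×11 = 717.36 + 470.4 + 18653.14 = 19840.9
ΣP(2019)Q(2025) = 4.33×147 + 1.87×192 + 1400.54×11 = 636.51 + 359.04 + 15405.94 = 16401.49
P = 19840.9 / 16401.49 × 100 = 120.9701
Fisher = √(L × P) = √(121.0572 × 120.9701) = 121.0137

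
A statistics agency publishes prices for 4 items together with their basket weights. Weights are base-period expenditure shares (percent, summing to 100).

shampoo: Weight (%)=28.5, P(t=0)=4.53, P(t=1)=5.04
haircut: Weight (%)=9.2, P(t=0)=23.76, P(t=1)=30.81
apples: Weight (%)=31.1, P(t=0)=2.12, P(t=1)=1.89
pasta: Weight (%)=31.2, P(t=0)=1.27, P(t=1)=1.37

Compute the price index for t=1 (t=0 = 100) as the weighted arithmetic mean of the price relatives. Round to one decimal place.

shampoo: 28.5 × (5.04/4.53) = 28.5 × 1.112583 = 31.7086
haircut: 9.2 × (30.81/23.76) = 9.2 × 1.296717 = 11.9298
apples: 31.1 × (1.89/2.12) = 31.1 × 0.891509 = 27.7259
pasta: 31.2 × (1.37/1.27) = 31.2 × 1.078740 = 33.6567
Index = Σ wᵢ·(p₁ᵢ/p₀ᵢ) = 31.7086 + 11.9298 + 27.7259 + 33.6567 = 105.0210

105.0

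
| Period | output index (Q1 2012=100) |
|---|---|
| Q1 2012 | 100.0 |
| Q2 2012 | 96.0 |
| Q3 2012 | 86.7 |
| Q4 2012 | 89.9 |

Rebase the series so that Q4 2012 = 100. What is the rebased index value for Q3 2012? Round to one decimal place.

96.4

Rebased(Q3 2012) = 86.7 / 89.9 × 100 = 96.4405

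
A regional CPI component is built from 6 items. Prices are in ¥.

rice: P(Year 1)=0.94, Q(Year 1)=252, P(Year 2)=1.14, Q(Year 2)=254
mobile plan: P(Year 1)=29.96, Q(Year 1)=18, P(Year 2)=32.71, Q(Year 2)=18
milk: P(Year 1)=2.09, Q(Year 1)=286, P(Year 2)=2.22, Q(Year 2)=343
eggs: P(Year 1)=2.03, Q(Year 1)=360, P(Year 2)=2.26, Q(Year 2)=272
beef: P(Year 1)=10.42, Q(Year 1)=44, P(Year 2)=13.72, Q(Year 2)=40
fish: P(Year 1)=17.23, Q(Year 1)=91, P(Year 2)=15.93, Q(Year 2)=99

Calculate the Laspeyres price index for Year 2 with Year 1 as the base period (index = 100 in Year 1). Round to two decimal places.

Laspeyres price index uses base-period quantities as weights.
ΣP(Year 2)·Q(Year 1) = 1.14×252 + 32.71×18 + 2.22×286 + 2.26×360 + 13.72×44 + 15.93×91 = 287.28 + 588.78 + 634.92 + 813.6 + 603.68 + 1449.63 = 4377.89
ΣP(Year 1)·Q(Year 1) = 0.94×252 + 29.96×18 + 2.09×286 + 2.03×360 + 10.42×44 + 17.23×91 = 236.88 + 539.28 + 597.74 + 730.8 + 458.48 + 1567.93 = 4131.11
Index = 4377.89 / 4131.11 × 100 = 105.9737

105.97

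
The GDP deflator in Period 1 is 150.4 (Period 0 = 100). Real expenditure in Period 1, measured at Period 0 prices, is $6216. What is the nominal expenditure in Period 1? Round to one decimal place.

9348.9

Nominal = Real × (Index/100) = 6216 × (150.4/100)
        = 6216 × 1.504 = 9348.8640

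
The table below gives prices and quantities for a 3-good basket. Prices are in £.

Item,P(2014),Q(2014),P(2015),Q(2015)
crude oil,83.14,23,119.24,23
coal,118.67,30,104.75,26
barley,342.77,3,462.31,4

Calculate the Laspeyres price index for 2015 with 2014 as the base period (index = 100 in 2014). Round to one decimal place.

Laspeyres price index uses base-period quantities as weights.
ΣP(2015)·Q(2014) = 119.24×23 + 104.75×30 + 462.31×3 = 2742.52 + 3142.5 + 1386.93 = 7271.95
ΣP(2014)·Q(2014) = 83.14×23 + 118.67×30 + 342.77×3 = 1912.22 + 3560.1 + 1028.31 = 6500.63
Index = 7271.95 / 6500.63 × 100 = 111.8653

111.9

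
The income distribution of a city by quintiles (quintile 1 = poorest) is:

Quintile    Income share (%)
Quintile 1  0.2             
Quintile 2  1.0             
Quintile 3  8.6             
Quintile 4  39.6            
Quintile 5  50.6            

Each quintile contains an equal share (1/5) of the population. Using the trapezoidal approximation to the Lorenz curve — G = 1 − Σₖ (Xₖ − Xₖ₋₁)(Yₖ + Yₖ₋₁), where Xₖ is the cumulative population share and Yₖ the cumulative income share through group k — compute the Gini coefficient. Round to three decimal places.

0.558

Cumulative income shares Yₖ: 0.0020, 0.0120, 0.0980, 0.4940, 1.0000
Σ (Xₖ−Xₖ₋₁)(Yₖ+Yₖ₋₁) = (1/5)(0.0020+0.0000) + (1/5)(0.0120+0.0020) + (1/5)(0.0980+0.0120) + (1/5)(0.4940+0.0980) + (1/5)(1.0000+0.4940)
  = 0.0004 + 0.0028 + 0.0220 + 0.1184 + 0.2988 = 0.4424
G = 1 − 0.4424 = 0.5576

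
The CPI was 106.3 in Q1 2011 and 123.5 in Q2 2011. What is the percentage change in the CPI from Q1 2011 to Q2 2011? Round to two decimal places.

16.18%

Change = (123.5 − 106.3) / 106.3 × 100
       = 17.2 / 106.3 × 100 = 16.1806%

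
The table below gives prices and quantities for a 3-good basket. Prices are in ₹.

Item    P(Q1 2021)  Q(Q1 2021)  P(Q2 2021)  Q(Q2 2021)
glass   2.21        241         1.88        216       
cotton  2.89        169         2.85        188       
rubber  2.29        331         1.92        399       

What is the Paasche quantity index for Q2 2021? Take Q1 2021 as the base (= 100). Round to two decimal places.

Paasche quantity index uses current-period prices as weights.
ΣP(Q2 2021)·Q(Q2 2021) = 1.88×216 + 2.85×188 + 1.92×399 = 406.08 + 535.8 + 766.08 = 1707.96
ΣP(Q2 2021)·Q(Q1 2021) = 1.88×241 + 2.85×169 + 1.92×331 = 453.08 + 481.65 + 635.52 = 1570.25
Index = 1707.96 / 1570.25 × 100 = 108.7699

108.77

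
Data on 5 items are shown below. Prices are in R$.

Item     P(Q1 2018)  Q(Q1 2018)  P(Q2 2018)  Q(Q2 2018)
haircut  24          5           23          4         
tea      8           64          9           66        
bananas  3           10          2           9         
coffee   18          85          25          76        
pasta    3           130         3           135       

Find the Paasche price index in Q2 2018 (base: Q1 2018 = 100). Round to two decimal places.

124.13

Paasche price index uses current-period quantities as weights.
ΣP(Q2 2018)·Q(Q2 2018) = 23×4 + 9×66 + 2×9 + 25×76 + 3×135 = 92 + 594 + 18 + 1900 + 405 = 3009
ΣP(Q1 2018)·Q(Q2 2018) = 24×4 + 8×66 + 3×9 + 18×76 + 3×135 = 96 + 528 + 27 + 1368 + 405 = 2424
Index = 3009 / 2424 × 100 = 124.1337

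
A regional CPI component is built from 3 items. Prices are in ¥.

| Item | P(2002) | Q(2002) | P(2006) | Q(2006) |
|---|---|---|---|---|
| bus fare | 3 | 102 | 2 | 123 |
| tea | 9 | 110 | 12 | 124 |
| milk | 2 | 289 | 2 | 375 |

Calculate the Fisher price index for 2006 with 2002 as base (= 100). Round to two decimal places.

111.65

Laspeyres component (base-period weights):
ΣP(2006)Q(2002) = 2×102 + 12×110 + 2×289 = 204 + 1320 + 578 = 2102
ΣP(2002)Q(2002) = 3×102 + 9×110 + 2×289 = 306 + 990 + 578 = 1874
L = 2102 / 1874 × 100 = 112.1665
Paasche component (current-period weights):
ΣP(2006)Q(2006) = 2×123 + 12×124 + 2×375 = 246 + 1488 + 750 = 2484
ΣP(2002)Q(2006) = 3×123 + 9×124 + 2×375 = 369 + 1116 + 750 = 2235
P = 2484 / 2235 × 100 = 111.1409
Fisher = √(L × P) = √(112.1665 × 111.1409) = 111.6525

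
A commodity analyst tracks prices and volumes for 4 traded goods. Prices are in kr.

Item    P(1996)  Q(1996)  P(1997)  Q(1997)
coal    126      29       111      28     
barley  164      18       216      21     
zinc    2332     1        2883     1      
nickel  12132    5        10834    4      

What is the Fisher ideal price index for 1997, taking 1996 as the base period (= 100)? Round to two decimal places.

92.66

Laspeyres component (base-period weights):
ΣP(1997)Q(1996) = 111×29 + 216×18 + 2883×1 + 10834×5 = 3219 + 3888 + 2883 + 54170 = 64160
ΣP(1996)Q(1996) = 126×29 + 164×18 + 2332×1 + 12132×5 = 3654 + 2952 + 2332 + 60660 = 69598
L = 64160 / 69598 × 100 = 92.1866
Paasche component (current-period weights):
ΣP(1997)Q(1997) = 111×28 + 216×21 + 2883×1 + 10834×4 = 3108 + 4536 + 2883 + 43336 = 53863
ΣP(1996)Q(1997) = 126×28 + 164×21 + 2332×1 + 12132×4 = 3528 + 3444 + 2332 + 48528 = 57832
P = 53863 / 57832 × 100 = 93.1370
Fisher = √(L × P) = √(92.1866 × 93.1370) = 92.6606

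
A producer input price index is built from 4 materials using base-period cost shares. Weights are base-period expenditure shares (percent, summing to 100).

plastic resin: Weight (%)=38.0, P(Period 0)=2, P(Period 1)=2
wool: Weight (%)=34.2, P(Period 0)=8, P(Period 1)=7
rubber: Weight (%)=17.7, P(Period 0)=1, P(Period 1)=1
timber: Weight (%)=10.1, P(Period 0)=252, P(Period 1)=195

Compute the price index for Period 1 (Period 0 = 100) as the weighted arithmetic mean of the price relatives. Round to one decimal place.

plastic resin: 38.0 × (2/2) = 38.0 × 1.000000 = 38.0000
wool: 34.2 × (7/8) = 34.2 × 0.875000 = 29.9250
rubber: 17.7 × (1/1) = 17.7 × 1.000000 = 17.7000
timber: 10.1 × (195/252) = 10.1 × 0.773810 = 7.8155
Index = Σ wᵢ·(p₁ᵢ/p₀ᵢ) = 38.0000 + 29.9250 + 17.7000 + 7.8155 = 93.4405

93.4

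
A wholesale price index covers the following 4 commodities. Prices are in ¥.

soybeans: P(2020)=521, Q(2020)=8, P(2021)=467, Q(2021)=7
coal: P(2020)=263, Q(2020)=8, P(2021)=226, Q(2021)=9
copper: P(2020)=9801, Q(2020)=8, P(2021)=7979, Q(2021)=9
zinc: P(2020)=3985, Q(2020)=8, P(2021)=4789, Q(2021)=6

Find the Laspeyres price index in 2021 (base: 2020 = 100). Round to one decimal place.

92.4

Laspeyres price index uses base-period quantities as weights.
ΣP(2021)·Q(2020) = 467×8 + 226×8 + 7979×8 + 4789×8 = 3736 + 1808 + 63832 + 38312 = 107688
ΣP(2020)·Q(2020) = 521×8 + 263×8 + 9801×8 + 3985×8 = 4168 + 2104 + 78408 + 31880 = 116560
Index = 107688 / 116560 × 100 = 92.3885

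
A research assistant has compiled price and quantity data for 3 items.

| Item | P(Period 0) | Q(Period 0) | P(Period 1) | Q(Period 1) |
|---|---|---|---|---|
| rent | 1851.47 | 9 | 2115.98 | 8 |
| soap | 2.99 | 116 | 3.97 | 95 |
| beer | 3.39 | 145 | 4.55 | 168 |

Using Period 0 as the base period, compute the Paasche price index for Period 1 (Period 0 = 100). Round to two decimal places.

115.35

Paasche price index uses current-period quantities as weights.
ΣP(Period 1)·Q(Period 1) = 2115.98×8 + 3.97×95 + 4.55×168 = 16927.84 + 377.15 + 764.4 = 18069.39
ΣP(Period 0)·Q(Period 1) = 1851.47×8 + 2.99×95 + 3.39×168 = 14811.76 + 284.05 + 569.52 = 15665.33
Index = 18069.39 / 15665.33 × 100 = 115.3464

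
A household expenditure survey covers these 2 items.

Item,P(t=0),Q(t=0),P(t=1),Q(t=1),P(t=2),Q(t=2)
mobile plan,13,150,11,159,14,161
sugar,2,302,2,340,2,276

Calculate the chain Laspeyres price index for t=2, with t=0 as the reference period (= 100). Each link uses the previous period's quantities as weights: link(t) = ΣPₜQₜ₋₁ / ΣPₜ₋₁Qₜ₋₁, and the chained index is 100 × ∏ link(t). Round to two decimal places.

Link t=0→t=1:
ΣP(t=1)Q(t=0) = 11×150 + 2×302 = 1650 + 604 = 2254
ΣP(t=0)Q(t=0) = 13×150 + 2×302 = 1950 + 604 = 2554
link = 2254/2554 = 0.882537
Link t=1→t=2:
ΣP(t=2)Q(t=1) = 14×159 + 2×340 = 2226 + 680 = 2906
ΣP(t=1)Q(t=1) = 11×159 + 2×340 = 1749 + 680 = 2429
link = 2906/2429 = 1.196377
Chained index = 100 × 0.882537 × 1.196377 = 105.5847

105.58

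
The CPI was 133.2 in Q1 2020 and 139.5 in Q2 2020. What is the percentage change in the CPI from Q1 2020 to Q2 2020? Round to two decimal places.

4.73%

Change = (139.5 − 133.2) / 133.2 × 100
       = 6.3 / 133.2 × 100 = 4.7297%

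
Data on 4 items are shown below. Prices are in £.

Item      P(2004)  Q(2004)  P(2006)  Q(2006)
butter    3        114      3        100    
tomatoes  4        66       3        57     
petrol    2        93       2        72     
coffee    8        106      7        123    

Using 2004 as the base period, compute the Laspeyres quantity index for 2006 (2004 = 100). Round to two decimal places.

Laspeyres quantity index uses base-period prices as weights.
ΣP(2004)·Q(2006) = 3×100 + 4×57 + 2×72 + 8×123 = 300 + 228 + 144 + 984 = 1656
ΣP(2004)·Q(2004) = 3×114 + 4×66 + 2×93 + 8×106 = 342 + 264 + 186 + 848 = 1640
Index = 1656 / 1640 × 100 = 100.9756

100.98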